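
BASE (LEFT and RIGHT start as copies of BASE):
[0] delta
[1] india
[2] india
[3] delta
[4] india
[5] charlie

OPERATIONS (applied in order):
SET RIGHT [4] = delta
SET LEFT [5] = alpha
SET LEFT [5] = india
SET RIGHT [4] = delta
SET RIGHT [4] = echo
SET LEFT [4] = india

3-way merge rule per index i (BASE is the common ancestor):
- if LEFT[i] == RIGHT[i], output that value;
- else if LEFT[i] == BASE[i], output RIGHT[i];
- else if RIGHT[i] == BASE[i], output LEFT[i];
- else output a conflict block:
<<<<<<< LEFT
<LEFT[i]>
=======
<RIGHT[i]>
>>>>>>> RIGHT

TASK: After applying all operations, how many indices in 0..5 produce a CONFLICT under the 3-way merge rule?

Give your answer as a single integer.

Answer: 0

Derivation:
Final LEFT:  [delta, india, india, delta, india, india]
Final RIGHT: [delta, india, india, delta, echo, charlie]
i=0: L=delta R=delta -> agree -> delta
i=1: L=india R=india -> agree -> india
i=2: L=india R=india -> agree -> india
i=3: L=delta R=delta -> agree -> delta
i=4: L=india=BASE, R=echo -> take RIGHT -> echo
i=5: L=india, R=charlie=BASE -> take LEFT -> india
Conflict count: 0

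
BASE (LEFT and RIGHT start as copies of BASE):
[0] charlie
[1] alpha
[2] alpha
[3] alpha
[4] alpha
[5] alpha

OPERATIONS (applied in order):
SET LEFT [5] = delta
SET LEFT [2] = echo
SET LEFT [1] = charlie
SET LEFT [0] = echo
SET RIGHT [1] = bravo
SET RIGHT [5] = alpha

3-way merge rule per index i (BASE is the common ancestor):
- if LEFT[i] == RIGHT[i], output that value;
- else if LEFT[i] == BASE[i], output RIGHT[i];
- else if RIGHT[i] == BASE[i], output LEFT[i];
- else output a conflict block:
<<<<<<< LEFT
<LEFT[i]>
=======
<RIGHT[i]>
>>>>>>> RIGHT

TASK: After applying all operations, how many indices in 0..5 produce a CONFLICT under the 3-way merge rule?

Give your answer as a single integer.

Answer: 1

Derivation:
Final LEFT:  [echo, charlie, echo, alpha, alpha, delta]
Final RIGHT: [charlie, bravo, alpha, alpha, alpha, alpha]
i=0: L=echo, R=charlie=BASE -> take LEFT -> echo
i=1: BASE=alpha L=charlie R=bravo all differ -> CONFLICT
i=2: L=echo, R=alpha=BASE -> take LEFT -> echo
i=3: L=alpha R=alpha -> agree -> alpha
i=4: L=alpha R=alpha -> agree -> alpha
i=5: L=delta, R=alpha=BASE -> take LEFT -> delta
Conflict count: 1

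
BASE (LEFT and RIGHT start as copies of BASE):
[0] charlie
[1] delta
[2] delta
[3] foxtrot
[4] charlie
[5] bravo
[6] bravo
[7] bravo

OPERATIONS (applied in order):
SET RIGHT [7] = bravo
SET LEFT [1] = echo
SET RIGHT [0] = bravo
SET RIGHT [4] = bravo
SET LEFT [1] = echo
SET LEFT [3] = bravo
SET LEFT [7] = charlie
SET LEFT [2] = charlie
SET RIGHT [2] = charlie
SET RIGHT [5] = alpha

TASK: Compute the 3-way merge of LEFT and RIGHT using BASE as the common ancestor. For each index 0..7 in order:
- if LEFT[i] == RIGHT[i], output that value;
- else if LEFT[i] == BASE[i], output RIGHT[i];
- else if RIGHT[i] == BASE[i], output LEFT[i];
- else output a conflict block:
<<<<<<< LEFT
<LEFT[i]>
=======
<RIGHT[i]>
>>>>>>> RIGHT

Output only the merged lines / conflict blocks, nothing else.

Answer: bravo
echo
charlie
bravo
bravo
alpha
bravo
charlie

Derivation:
Final LEFT:  [charlie, echo, charlie, bravo, charlie, bravo, bravo, charlie]
Final RIGHT: [bravo, delta, charlie, foxtrot, bravo, alpha, bravo, bravo]
i=0: L=charlie=BASE, R=bravo -> take RIGHT -> bravo
i=1: L=echo, R=delta=BASE -> take LEFT -> echo
i=2: L=charlie R=charlie -> agree -> charlie
i=3: L=bravo, R=foxtrot=BASE -> take LEFT -> bravo
i=4: L=charlie=BASE, R=bravo -> take RIGHT -> bravo
i=5: L=bravo=BASE, R=alpha -> take RIGHT -> alpha
i=6: L=bravo R=bravo -> agree -> bravo
i=7: L=charlie, R=bravo=BASE -> take LEFT -> charlie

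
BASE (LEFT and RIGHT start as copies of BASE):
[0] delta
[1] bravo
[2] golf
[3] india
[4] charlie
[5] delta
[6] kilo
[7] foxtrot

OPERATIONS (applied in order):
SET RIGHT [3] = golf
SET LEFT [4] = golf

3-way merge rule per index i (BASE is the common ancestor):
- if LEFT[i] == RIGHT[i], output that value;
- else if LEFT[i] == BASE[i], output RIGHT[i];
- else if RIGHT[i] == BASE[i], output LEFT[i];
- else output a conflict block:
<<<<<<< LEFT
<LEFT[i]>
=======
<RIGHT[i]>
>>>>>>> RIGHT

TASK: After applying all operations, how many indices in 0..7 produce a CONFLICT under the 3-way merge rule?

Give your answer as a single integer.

Final LEFT:  [delta, bravo, golf, india, golf, delta, kilo, foxtrot]
Final RIGHT: [delta, bravo, golf, golf, charlie, delta, kilo, foxtrot]
i=0: L=delta R=delta -> agree -> delta
i=1: L=bravo R=bravo -> agree -> bravo
i=2: L=golf R=golf -> agree -> golf
i=3: L=india=BASE, R=golf -> take RIGHT -> golf
i=4: L=golf, R=charlie=BASE -> take LEFT -> golf
i=5: L=delta R=delta -> agree -> delta
i=6: L=kilo R=kilo -> agree -> kilo
i=7: L=foxtrot R=foxtrot -> agree -> foxtrot
Conflict count: 0

Answer: 0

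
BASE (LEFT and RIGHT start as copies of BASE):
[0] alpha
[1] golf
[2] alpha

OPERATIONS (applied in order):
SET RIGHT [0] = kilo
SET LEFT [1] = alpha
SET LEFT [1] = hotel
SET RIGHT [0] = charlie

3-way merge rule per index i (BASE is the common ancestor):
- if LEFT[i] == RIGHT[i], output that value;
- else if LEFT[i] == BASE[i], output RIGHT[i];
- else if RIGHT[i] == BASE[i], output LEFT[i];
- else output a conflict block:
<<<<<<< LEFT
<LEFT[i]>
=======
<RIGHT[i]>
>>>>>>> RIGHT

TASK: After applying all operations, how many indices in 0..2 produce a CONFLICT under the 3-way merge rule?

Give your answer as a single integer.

Answer: 0

Derivation:
Final LEFT:  [alpha, hotel, alpha]
Final RIGHT: [charlie, golf, alpha]
i=0: L=alpha=BASE, R=charlie -> take RIGHT -> charlie
i=1: L=hotel, R=golf=BASE -> take LEFT -> hotel
i=2: L=alpha R=alpha -> agree -> alpha
Conflict count: 0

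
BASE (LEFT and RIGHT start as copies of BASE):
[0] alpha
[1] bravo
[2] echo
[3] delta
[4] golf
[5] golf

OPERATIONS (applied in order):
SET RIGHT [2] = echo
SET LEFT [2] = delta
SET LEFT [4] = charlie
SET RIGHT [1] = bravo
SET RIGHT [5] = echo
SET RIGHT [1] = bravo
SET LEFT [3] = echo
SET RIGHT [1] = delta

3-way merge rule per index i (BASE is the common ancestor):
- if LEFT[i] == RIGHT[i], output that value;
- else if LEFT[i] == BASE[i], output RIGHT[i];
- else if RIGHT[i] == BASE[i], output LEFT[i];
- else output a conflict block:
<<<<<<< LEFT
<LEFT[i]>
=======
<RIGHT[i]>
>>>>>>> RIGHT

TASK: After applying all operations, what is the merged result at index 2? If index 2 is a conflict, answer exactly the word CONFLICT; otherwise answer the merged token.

Answer: delta

Derivation:
Final LEFT:  [alpha, bravo, delta, echo, charlie, golf]
Final RIGHT: [alpha, delta, echo, delta, golf, echo]
i=0: L=alpha R=alpha -> agree -> alpha
i=1: L=bravo=BASE, R=delta -> take RIGHT -> delta
i=2: L=delta, R=echo=BASE -> take LEFT -> delta
i=3: L=echo, R=delta=BASE -> take LEFT -> echo
i=4: L=charlie, R=golf=BASE -> take LEFT -> charlie
i=5: L=golf=BASE, R=echo -> take RIGHT -> echo
Index 2 -> delta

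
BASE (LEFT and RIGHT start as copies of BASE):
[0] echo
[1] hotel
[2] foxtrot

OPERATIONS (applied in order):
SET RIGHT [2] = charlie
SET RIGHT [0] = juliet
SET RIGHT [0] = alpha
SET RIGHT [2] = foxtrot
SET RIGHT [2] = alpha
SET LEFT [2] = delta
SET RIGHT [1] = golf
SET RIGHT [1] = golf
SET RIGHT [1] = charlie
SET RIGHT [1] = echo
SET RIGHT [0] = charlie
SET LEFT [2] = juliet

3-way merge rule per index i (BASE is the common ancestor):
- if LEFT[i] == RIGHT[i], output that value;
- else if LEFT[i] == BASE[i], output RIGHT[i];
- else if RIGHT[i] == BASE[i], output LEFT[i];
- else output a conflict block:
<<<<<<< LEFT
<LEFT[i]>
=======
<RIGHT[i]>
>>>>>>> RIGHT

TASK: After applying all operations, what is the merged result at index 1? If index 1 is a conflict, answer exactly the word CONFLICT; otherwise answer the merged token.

Final LEFT:  [echo, hotel, juliet]
Final RIGHT: [charlie, echo, alpha]
i=0: L=echo=BASE, R=charlie -> take RIGHT -> charlie
i=1: L=hotel=BASE, R=echo -> take RIGHT -> echo
i=2: BASE=foxtrot L=juliet R=alpha all differ -> CONFLICT
Index 1 -> echo

Answer: echo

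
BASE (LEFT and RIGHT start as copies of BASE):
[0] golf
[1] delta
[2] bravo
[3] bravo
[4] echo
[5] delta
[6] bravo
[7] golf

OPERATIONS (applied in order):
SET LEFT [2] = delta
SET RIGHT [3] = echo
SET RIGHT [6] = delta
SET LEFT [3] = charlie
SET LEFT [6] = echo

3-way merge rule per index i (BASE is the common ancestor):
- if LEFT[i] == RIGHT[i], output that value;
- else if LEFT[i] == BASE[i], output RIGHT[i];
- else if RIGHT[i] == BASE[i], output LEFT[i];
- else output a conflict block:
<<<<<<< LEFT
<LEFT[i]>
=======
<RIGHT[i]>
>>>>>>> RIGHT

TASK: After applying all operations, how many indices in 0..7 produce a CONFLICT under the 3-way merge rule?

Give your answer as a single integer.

Final LEFT:  [golf, delta, delta, charlie, echo, delta, echo, golf]
Final RIGHT: [golf, delta, bravo, echo, echo, delta, delta, golf]
i=0: L=golf R=golf -> agree -> golf
i=1: L=delta R=delta -> agree -> delta
i=2: L=delta, R=bravo=BASE -> take LEFT -> delta
i=3: BASE=bravo L=charlie R=echo all differ -> CONFLICT
i=4: L=echo R=echo -> agree -> echo
i=5: L=delta R=delta -> agree -> delta
i=6: BASE=bravo L=echo R=delta all differ -> CONFLICT
i=7: L=golf R=golf -> agree -> golf
Conflict count: 2

Answer: 2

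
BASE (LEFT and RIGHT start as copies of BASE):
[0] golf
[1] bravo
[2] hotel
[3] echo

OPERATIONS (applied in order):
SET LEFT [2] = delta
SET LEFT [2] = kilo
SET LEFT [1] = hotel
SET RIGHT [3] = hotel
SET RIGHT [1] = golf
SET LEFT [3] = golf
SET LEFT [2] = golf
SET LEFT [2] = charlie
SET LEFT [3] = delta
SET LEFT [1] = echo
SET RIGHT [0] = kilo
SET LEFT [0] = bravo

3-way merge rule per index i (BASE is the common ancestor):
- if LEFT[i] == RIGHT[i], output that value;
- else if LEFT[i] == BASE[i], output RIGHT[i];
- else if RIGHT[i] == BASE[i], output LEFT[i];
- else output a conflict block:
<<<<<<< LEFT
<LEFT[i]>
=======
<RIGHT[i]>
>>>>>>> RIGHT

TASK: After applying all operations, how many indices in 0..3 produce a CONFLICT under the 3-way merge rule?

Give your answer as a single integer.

Answer: 3

Derivation:
Final LEFT:  [bravo, echo, charlie, delta]
Final RIGHT: [kilo, golf, hotel, hotel]
i=0: BASE=golf L=bravo R=kilo all differ -> CONFLICT
i=1: BASE=bravo L=echo R=golf all differ -> CONFLICT
i=2: L=charlie, R=hotel=BASE -> take LEFT -> charlie
i=3: BASE=echo L=delta R=hotel all differ -> CONFLICT
Conflict count: 3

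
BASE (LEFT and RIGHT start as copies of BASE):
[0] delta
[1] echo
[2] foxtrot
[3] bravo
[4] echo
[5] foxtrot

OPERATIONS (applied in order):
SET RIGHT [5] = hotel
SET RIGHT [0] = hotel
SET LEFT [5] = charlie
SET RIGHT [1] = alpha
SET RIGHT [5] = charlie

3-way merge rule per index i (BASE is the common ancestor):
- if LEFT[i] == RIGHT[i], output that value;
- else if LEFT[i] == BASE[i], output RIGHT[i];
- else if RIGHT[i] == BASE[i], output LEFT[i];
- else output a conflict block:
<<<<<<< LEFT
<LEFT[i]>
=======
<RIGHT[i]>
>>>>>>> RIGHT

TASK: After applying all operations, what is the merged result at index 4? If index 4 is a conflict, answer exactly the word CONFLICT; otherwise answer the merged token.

Final LEFT:  [delta, echo, foxtrot, bravo, echo, charlie]
Final RIGHT: [hotel, alpha, foxtrot, bravo, echo, charlie]
i=0: L=delta=BASE, R=hotel -> take RIGHT -> hotel
i=1: L=echo=BASE, R=alpha -> take RIGHT -> alpha
i=2: L=foxtrot R=foxtrot -> agree -> foxtrot
i=3: L=bravo R=bravo -> agree -> bravo
i=4: L=echo R=echo -> agree -> echo
i=5: L=charlie R=charlie -> agree -> charlie
Index 4 -> echo

Answer: echo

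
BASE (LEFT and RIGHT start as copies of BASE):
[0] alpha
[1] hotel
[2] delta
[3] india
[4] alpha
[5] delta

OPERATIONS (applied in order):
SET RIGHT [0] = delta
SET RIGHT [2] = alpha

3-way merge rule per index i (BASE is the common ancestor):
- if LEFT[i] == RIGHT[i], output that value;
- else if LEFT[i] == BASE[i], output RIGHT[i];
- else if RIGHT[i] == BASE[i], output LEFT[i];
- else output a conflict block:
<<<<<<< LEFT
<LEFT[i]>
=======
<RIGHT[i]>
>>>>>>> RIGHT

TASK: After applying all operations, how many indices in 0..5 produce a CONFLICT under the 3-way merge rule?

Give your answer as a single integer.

Final LEFT:  [alpha, hotel, delta, india, alpha, delta]
Final RIGHT: [delta, hotel, alpha, india, alpha, delta]
i=0: L=alpha=BASE, R=delta -> take RIGHT -> delta
i=1: L=hotel R=hotel -> agree -> hotel
i=2: L=delta=BASE, R=alpha -> take RIGHT -> alpha
i=3: L=india R=india -> agree -> india
i=4: L=alpha R=alpha -> agree -> alpha
i=5: L=delta R=delta -> agree -> delta
Conflict count: 0

Answer: 0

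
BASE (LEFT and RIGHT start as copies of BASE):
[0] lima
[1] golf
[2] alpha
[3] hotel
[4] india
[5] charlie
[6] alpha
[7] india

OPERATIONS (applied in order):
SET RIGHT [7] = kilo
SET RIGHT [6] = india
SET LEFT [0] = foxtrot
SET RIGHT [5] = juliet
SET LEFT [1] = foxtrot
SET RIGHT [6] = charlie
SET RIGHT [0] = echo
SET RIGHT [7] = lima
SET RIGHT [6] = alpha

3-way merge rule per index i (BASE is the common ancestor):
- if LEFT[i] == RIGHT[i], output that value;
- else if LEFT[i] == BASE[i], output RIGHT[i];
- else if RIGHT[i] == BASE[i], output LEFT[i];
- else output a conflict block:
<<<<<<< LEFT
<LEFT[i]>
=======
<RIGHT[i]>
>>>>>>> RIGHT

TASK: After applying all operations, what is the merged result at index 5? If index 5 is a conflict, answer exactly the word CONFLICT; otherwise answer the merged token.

Final LEFT:  [foxtrot, foxtrot, alpha, hotel, india, charlie, alpha, india]
Final RIGHT: [echo, golf, alpha, hotel, india, juliet, alpha, lima]
i=0: BASE=lima L=foxtrot R=echo all differ -> CONFLICT
i=1: L=foxtrot, R=golf=BASE -> take LEFT -> foxtrot
i=2: L=alpha R=alpha -> agree -> alpha
i=3: L=hotel R=hotel -> agree -> hotel
i=4: L=india R=india -> agree -> india
i=5: L=charlie=BASE, R=juliet -> take RIGHT -> juliet
i=6: L=alpha R=alpha -> agree -> alpha
i=7: L=india=BASE, R=lima -> take RIGHT -> lima
Index 5 -> juliet

Answer: juliet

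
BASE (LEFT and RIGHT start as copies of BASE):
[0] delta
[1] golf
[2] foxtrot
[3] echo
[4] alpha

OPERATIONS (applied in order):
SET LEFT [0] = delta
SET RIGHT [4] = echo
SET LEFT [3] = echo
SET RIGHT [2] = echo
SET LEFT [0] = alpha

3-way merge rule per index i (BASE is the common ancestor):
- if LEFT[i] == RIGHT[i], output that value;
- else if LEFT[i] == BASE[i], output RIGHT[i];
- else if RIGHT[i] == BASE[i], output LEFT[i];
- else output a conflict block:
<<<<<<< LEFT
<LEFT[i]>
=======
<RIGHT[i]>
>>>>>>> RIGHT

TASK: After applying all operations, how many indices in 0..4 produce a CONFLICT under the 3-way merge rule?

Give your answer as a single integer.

Answer: 0

Derivation:
Final LEFT:  [alpha, golf, foxtrot, echo, alpha]
Final RIGHT: [delta, golf, echo, echo, echo]
i=0: L=alpha, R=delta=BASE -> take LEFT -> alpha
i=1: L=golf R=golf -> agree -> golf
i=2: L=foxtrot=BASE, R=echo -> take RIGHT -> echo
i=3: L=echo R=echo -> agree -> echo
i=4: L=alpha=BASE, R=echo -> take RIGHT -> echo
Conflict count: 0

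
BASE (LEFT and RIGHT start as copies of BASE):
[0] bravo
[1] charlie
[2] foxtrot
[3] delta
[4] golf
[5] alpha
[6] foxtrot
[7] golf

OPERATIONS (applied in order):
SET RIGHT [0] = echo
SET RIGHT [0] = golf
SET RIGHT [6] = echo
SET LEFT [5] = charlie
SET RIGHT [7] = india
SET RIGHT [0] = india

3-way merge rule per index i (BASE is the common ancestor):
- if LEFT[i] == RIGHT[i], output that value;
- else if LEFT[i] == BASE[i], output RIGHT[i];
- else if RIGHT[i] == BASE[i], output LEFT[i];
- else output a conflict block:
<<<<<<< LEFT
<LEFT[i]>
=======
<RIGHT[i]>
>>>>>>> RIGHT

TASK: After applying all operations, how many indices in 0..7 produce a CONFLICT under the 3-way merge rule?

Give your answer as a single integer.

Answer: 0

Derivation:
Final LEFT:  [bravo, charlie, foxtrot, delta, golf, charlie, foxtrot, golf]
Final RIGHT: [india, charlie, foxtrot, delta, golf, alpha, echo, india]
i=0: L=bravo=BASE, R=india -> take RIGHT -> india
i=1: L=charlie R=charlie -> agree -> charlie
i=2: L=foxtrot R=foxtrot -> agree -> foxtrot
i=3: L=delta R=delta -> agree -> delta
i=4: L=golf R=golf -> agree -> golf
i=5: L=charlie, R=alpha=BASE -> take LEFT -> charlie
i=6: L=foxtrot=BASE, R=echo -> take RIGHT -> echo
i=7: L=golf=BASE, R=india -> take RIGHT -> india
Conflict count: 0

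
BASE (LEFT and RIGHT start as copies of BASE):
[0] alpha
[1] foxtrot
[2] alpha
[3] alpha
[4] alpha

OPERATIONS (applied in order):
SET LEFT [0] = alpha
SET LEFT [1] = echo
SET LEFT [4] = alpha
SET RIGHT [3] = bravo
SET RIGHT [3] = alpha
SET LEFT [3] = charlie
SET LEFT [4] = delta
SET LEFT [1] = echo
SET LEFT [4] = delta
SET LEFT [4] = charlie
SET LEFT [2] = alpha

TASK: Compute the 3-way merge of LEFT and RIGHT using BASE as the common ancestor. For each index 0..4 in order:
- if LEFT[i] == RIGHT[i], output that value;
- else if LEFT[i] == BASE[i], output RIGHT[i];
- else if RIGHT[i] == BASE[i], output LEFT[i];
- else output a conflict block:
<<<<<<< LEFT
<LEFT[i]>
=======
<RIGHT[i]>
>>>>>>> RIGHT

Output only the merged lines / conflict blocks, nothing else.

Answer: alpha
echo
alpha
charlie
charlie

Derivation:
Final LEFT:  [alpha, echo, alpha, charlie, charlie]
Final RIGHT: [alpha, foxtrot, alpha, alpha, alpha]
i=0: L=alpha R=alpha -> agree -> alpha
i=1: L=echo, R=foxtrot=BASE -> take LEFT -> echo
i=2: L=alpha R=alpha -> agree -> alpha
i=3: L=charlie, R=alpha=BASE -> take LEFT -> charlie
i=4: L=charlie, R=alpha=BASE -> take LEFT -> charlie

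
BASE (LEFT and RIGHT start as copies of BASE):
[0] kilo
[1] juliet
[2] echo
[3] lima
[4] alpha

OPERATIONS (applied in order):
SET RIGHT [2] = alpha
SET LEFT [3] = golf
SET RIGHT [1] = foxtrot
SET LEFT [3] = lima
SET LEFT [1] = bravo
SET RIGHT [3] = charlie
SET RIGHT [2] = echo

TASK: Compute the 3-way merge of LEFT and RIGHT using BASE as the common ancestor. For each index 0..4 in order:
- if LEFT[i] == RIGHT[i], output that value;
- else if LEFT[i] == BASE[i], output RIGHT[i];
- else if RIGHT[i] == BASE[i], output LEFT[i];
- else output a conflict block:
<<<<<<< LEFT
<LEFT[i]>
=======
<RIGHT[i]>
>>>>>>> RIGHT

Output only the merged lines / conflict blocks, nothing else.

Answer: kilo
<<<<<<< LEFT
bravo
=======
foxtrot
>>>>>>> RIGHT
echo
charlie
alpha

Derivation:
Final LEFT:  [kilo, bravo, echo, lima, alpha]
Final RIGHT: [kilo, foxtrot, echo, charlie, alpha]
i=0: L=kilo R=kilo -> agree -> kilo
i=1: BASE=juliet L=bravo R=foxtrot all differ -> CONFLICT
i=2: L=echo R=echo -> agree -> echo
i=3: L=lima=BASE, R=charlie -> take RIGHT -> charlie
i=4: L=alpha R=alpha -> agree -> alpha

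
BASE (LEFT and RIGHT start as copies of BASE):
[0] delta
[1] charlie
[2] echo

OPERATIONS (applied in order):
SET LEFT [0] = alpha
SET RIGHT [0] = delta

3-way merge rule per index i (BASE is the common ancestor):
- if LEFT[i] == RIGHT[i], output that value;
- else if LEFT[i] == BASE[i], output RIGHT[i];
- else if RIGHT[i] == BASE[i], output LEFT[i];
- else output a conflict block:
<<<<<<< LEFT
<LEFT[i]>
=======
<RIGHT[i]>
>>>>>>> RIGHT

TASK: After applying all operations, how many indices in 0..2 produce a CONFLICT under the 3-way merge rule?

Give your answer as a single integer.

Final LEFT:  [alpha, charlie, echo]
Final RIGHT: [delta, charlie, echo]
i=0: L=alpha, R=delta=BASE -> take LEFT -> alpha
i=1: L=charlie R=charlie -> agree -> charlie
i=2: L=echo R=echo -> agree -> echo
Conflict count: 0

Answer: 0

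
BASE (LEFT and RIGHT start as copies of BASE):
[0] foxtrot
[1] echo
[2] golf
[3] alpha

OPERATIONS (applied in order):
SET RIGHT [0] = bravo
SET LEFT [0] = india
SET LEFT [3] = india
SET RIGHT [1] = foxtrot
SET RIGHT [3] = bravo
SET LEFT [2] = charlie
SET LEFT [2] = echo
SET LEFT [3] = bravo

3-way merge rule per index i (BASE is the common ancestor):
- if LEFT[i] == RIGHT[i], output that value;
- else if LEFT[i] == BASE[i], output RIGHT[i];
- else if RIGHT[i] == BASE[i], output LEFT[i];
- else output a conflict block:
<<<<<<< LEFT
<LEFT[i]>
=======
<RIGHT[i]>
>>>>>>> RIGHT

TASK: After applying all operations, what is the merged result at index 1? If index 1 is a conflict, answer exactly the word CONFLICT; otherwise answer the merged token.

Answer: foxtrot

Derivation:
Final LEFT:  [india, echo, echo, bravo]
Final RIGHT: [bravo, foxtrot, golf, bravo]
i=0: BASE=foxtrot L=india R=bravo all differ -> CONFLICT
i=1: L=echo=BASE, R=foxtrot -> take RIGHT -> foxtrot
i=2: L=echo, R=golf=BASE -> take LEFT -> echo
i=3: L=bravo R=bravo -> agree -> bravo
Index 1 -> foxtrot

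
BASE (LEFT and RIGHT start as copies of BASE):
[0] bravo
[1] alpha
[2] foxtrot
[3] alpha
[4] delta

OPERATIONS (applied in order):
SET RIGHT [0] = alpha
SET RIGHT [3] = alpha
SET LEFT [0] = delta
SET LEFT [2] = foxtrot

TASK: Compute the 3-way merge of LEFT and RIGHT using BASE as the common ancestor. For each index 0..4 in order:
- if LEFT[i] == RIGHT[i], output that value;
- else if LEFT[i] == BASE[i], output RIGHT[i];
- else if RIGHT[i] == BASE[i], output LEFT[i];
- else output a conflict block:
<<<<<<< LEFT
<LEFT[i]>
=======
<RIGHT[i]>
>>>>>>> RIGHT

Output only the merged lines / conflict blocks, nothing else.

Final LEFT:  [delta, alpha, foxtrot, alpha, delta]
Final RIGHT: [alpha, alpha, foxtrot, alpha, delta]
i=0: BASE=bravo L=delta R=alpha all differ -> CONFLICT
i=1: L=alpha R=alpha -> agree -> alpha
i=2: L=foxtrot R=foxtrot -> agree -> foxtrot
i=3: L=alpha R=alpha -> agree -> alpha
i=4: L=delta R=delta -> agree -> delta

Answer: <<<<<<< LEFT
delta
=======
alpha
>>>>>>> RIGHT
alpha
foxtrot
alpha
delta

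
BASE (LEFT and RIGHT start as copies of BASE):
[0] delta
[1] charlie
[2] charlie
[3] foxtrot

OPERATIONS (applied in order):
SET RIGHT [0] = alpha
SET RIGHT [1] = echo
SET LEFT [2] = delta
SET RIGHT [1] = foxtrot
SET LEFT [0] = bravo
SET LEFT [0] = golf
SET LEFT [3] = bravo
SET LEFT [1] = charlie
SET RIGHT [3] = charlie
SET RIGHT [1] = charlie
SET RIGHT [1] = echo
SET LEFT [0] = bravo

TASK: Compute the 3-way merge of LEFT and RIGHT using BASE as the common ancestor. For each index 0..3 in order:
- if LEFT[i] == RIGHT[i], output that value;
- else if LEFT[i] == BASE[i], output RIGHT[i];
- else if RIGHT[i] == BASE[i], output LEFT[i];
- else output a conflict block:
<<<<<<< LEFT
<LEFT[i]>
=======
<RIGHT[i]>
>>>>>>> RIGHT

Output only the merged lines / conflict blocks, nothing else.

Answer: <<<<<<< LEFT
bravo
=======
alpha
>>>>>>> RIGHT
echo
delta
<<<<<<< LEFT
bravo
=======
charlie
>>>>>>> RIGHT

Derivation:
Final LEFT:  [bravo, charlie, delta, bravo]
Final RIGHT: [alpha, echo, charlie, charlie]
i=0: BASE=delta L=bravo R=alpha all differ -> CONFLICT
i=1: L=charlie=BASE, R=echo -> take RIGHT -> echo
i=2: L=delta, R=charlie=BASE -> take LEFT -> delta
i=3: BASE=foxtrot L=bravo R=charlie all differ -> CONFLICT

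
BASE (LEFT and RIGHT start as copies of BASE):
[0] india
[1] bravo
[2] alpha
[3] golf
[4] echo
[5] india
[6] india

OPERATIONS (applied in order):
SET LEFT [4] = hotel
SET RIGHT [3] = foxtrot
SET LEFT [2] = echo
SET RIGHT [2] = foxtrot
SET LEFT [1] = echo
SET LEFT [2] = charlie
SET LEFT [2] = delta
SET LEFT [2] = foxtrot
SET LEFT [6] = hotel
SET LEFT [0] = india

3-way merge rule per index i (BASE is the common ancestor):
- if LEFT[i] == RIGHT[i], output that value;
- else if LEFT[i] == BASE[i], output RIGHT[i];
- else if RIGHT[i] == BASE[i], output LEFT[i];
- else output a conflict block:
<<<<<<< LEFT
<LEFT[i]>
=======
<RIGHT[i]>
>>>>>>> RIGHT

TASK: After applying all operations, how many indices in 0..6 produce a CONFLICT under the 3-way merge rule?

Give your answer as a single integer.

Final LEFT:  [india, echo, foxtrot, golf, hotel, india, hotel]
Final RIGHT: [india, bravo, foxtrot, foxtrot, echo, india, india]
i=0: L=india R=india -> agree -> india
i=1: L=echo, R=bravo=BASE -> take LEFT -> echo
i=2: L=foxtrot R=foxtrot -> agree -> foxtrot
i=3: L=golf=BASE, R=foxtrot -> take RIGHT -> foxtrot
i=4: L=hotel, R=echo=BASE -> take LEFT -> hotel
i=5: L=india R=india -> agree -> india
i=6: L=hotel, R=india=BASE -> take LEFT -> hotel
Conflict count: 0

Answer: 0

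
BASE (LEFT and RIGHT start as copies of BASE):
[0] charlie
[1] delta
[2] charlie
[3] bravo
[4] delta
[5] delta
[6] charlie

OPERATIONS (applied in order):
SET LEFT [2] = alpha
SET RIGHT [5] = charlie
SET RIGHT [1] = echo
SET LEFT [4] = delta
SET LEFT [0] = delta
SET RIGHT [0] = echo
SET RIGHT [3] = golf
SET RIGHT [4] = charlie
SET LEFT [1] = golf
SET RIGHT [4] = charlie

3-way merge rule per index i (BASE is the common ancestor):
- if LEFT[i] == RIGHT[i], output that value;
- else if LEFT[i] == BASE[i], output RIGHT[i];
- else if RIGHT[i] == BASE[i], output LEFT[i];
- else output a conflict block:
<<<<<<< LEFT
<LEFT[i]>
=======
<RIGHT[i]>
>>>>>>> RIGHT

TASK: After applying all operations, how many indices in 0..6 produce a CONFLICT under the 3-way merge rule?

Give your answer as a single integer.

Answer: 2

Derivation:
Final LEFT:  [delta, golf, alpha, bravo, delta, delta, charlie]
Final RIGHT: [echo, echo, charlie, golf, charlie, charlie, charlie]
i=0: BASE=charlie L=delta R=echo all differ -> CONFLICT
i=1: BASE=delta L=golf R=echo all differ -> CONFLICT
i=2: L=alpha, R=charlie=BASE -> take LEFT -> alpha
i=3: L=bravo=BASE, R=golf -> take RIGHT -> golf
i=4: L=delta=BASE, R=charlie -> take RIGHT -> charlie
i=5: L=delta=BASE, R=charlie -> take RIGHT -> charlie
i=6: L=charlie R=charlie -> agree -> charlie
Conflict count: 2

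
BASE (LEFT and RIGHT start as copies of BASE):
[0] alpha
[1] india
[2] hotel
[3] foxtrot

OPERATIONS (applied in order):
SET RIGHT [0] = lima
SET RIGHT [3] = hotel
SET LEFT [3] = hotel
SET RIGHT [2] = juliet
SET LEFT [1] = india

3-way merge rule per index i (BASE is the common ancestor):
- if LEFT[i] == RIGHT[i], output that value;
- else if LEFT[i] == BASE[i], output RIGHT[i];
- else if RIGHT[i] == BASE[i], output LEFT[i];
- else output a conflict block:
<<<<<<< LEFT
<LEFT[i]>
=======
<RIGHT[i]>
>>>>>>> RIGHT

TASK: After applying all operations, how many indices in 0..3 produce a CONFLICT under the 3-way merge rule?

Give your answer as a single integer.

Answer: 0

Derivation:
Final LEFT:  [alpha, india, hotel, hotel]
Final RIGHT: [lima, india, juliet, hotel]
i=0: L=alpha=BASE, R=lima -> take RIGHT -> lima
i=1: L=india R=india -> agree -> india
i=2: L=hotel=BASE, R=juliet -> take RIGHT -> juliet
i=3: L=hotel R=hotel -> agree -> hotel
Conflict count: 0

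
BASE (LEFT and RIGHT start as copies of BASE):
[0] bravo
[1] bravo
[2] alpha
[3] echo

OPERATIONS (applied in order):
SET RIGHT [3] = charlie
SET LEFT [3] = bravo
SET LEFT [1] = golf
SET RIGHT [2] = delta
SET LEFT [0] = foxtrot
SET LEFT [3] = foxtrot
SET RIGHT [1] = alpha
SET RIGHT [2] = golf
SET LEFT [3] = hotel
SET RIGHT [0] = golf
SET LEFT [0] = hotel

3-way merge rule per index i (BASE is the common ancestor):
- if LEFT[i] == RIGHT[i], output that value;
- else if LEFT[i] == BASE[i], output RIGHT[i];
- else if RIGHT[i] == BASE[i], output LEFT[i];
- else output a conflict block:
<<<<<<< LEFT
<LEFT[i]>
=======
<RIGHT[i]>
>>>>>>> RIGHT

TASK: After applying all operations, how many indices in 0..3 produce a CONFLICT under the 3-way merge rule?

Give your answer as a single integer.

Final LEFT:  [hotel, golf, alpha, hotel]
Final RIGHT: [golf, alpha, golf, charlie]
i=0: BASE=bravo L=hotel R=golf all differ -> CONFLICT
i=1: BASE=bravo L=golf R=alpha all differ -> CONFLICT
i=2: L=alpha=BASE, R=golf -> take RIGHT -> golf
i=3: BASE=echo L=hotel R=charlie all differ -> CONFLICT
Conflict count: 3

Answer: 3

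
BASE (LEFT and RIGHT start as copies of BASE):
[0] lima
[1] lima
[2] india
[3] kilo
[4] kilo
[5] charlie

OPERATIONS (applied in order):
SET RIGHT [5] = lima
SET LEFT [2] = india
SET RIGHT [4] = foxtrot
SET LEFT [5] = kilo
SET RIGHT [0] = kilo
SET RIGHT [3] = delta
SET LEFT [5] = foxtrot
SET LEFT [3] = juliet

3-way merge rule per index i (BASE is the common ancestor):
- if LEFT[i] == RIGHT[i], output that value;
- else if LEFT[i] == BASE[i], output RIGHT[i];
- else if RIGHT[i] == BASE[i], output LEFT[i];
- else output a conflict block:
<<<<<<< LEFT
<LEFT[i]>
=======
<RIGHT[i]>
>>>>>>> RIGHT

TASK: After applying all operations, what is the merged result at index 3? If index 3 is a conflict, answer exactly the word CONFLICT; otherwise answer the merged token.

Final LEFT:  [lima, lima, india, juliet, kilo, foxtrot]
Final RIGHT: [kilo, lima, india, delta, foxtrot, lima]
i=0: L=lima=BASE, R=kilo -> take RIGHT -> kilo
i=1: L=lima R=lima -> agree -> lima
i=2: L=india R=india -> agree -> india
i=3: BASE=kilo L=juliet R=delta all differ -> CONFLICT
i=4: L=kilo=BASE, R=foxtrot -> take RIGHT -> foxtrot
i=5: BASE=charlie L=foxtrot R=lima all differ -> CONFLICT
Index 3 -> CONFLICT

Answer: CONFLICT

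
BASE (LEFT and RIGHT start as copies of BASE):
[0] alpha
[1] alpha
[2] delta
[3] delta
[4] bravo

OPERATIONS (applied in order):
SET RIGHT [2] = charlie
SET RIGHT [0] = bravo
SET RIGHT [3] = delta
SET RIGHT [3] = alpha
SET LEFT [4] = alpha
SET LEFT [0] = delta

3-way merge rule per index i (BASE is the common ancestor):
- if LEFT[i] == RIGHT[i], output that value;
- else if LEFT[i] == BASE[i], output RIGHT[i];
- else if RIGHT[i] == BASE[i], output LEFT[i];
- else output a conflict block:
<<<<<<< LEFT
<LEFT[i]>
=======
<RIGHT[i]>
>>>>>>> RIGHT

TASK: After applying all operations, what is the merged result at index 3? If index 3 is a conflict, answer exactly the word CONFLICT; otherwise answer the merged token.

Answer: alpha

Derivation:
Final LEFT:  [delta, alpha, delta, delta, alpha]
Final RIGHT: [bravo, alpha, charlie, alpha, bravo]
i=0: BASE=alpha L=delta R=bravo all differ -> CONFLICT
i=1: L=alpha R=alpha -> agree -> alpha
i=2: L=delta=BASE, R=charlie -> take RIGHT -> charlie
i=3: L=delta=BASE, R=alpha -> take RIGHT -> alpha
i=4: L=alpha, R=bravo=BASE -> take LEFT -> alpha
Index 3 -> alpha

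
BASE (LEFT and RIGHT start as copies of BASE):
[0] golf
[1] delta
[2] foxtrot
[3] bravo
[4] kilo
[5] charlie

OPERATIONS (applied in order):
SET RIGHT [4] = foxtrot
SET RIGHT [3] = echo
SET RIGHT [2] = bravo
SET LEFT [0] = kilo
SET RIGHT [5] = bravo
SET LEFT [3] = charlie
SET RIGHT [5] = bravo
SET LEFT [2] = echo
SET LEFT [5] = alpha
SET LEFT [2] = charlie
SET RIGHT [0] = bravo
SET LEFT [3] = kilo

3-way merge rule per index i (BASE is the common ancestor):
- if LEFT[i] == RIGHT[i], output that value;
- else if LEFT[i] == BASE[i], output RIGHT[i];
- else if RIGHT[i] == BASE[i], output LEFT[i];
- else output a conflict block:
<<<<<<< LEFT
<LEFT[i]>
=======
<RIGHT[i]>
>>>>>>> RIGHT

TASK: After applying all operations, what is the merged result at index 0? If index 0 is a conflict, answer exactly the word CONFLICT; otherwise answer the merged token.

Final LEFT:  [kilo, delta, charlie, kilo, kilo, alpha]
Final RIGHT: [bravo, delta, bravo, echo, foxtrot, bravo]
i=0: BASE=golf L=kilo R=bravo all differ -> CONFLICT
i=1: L=delta R=delta -> agree -> delta
i=2: BASE=foxtrot L=charlie R=bravo all differ -> CONFLICT
i=3: BASE=bravo L=kilo R=echo all differ -> CONFLICT
i=4: L=kilo=BASE, R=foxtrot -> take RIGHT -> foxtrot
i=5: BASE=charlie L=alpha R=bravo all differ -> CONFLICT
Index 0 -> CONFLICT

Answer: CONFLICT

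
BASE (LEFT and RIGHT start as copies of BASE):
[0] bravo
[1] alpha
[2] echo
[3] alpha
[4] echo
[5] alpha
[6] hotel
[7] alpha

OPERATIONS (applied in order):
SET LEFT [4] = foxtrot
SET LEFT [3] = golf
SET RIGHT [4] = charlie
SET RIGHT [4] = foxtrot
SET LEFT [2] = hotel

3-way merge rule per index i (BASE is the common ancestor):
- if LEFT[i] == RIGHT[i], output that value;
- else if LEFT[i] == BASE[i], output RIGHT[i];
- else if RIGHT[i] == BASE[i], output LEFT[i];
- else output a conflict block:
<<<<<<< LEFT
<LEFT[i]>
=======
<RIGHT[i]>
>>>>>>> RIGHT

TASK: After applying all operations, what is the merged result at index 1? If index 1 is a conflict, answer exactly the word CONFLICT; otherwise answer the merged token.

Answer: alpha

Derivation:
Final LEFT:  [bravo, alpha, hotel, golf, foxtrot, alpha, hotel, alpha]
Final RIGHT: [bravo, alpha, echo, alpha, foxtrot, alpha, hotel, alpha]
i=0: L=bravo R=bravo -> agree -> bravo
i=1: L=alpha R=alpha -> agree -> alpha
i=2: L=hotel, R=echo=BASE -> take LEFT -> hotel
i=3: L=golf, R=alpha=BASE -> take LEFT -> golf
i=4: L=foxtrot R=foxtrot -> agree -> foxtrot
i=5: L=alpha R=alpha -> agree -> alpha
i=6: L=hotel R=hotel -> agree -> hotel
i=7: L=alpha R=alpha -> agree -> alpha
Index 1 -> alpha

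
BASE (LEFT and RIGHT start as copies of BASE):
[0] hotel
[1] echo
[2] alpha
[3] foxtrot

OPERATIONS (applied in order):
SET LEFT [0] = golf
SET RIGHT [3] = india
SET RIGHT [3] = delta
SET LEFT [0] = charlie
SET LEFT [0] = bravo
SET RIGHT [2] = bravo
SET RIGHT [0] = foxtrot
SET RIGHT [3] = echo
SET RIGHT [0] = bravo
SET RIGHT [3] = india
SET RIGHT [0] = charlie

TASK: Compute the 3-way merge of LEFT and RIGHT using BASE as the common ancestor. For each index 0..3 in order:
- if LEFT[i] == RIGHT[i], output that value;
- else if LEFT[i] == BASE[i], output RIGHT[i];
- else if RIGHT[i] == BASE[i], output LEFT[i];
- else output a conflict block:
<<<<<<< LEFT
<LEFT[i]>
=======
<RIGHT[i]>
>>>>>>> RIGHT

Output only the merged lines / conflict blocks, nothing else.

Final LEFT:  [bravo, echo, alpha, foxtrot]
Final RIGHT: [charlie, echo, bravo, india]
i=0: BASE=hotel L=bravo R=charlie all differ -> CONFLICT
i=1: L=echo R=echo -> agree -> echo
i=2: L=alpha=BASE, R=bravo -> take RIGHT -> bravo
i=3: L=foxtrot=BASE, R=india -> take RIGHT -> india

Answer: <<<<<<< LEFT
bravo
=======
charlie
>>>>>>> RIGHT
echo
bravo
india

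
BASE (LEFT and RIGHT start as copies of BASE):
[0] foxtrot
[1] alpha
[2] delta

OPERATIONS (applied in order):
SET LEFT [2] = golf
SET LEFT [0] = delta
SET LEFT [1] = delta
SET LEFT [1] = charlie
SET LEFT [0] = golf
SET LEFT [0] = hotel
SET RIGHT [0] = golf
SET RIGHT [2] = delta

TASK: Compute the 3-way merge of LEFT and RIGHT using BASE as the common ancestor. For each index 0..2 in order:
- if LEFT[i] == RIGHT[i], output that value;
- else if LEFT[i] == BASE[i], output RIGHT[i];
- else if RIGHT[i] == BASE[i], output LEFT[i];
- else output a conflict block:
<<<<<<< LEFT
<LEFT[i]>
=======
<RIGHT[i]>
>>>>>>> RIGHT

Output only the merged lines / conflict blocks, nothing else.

Final LEFT:  [hotel, charlie, golf]
Final RIGHT: [golf, alpha, delta]
i=0: BASE=foxtrot L=hotel R=golf all differ -> CONFLICT
i=1: L=charlie, R=alpha=BASE -> take LEFT -> charlie
i=2: L=golf, R=delta=BASE -> take LEFT -> golf

Answer: <<<<<<< LEFT
hotel
=======
golf
>>>>>>> RIGHT
charlie
golf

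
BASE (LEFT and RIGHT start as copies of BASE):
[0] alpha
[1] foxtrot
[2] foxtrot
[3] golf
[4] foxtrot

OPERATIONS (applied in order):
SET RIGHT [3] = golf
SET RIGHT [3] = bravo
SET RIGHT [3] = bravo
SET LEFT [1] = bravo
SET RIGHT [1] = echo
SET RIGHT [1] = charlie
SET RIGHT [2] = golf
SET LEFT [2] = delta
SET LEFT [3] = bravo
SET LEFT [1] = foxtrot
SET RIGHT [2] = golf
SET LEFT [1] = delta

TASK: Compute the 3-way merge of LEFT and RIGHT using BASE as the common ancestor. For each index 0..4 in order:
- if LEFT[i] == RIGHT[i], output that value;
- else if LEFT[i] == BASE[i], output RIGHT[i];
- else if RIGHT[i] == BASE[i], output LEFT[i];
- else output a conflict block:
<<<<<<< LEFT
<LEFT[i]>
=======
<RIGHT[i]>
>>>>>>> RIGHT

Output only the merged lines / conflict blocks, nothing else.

Final LEFT:  [alpha, delta, delta, bravo, foxtrot]
Final RIGHT: [alpha, charlie, golf, bravo, foxtrot]
i=0: L=alpha R=alpha -> agree -> alpha
i=1: BASE=foxtrot L=delta R=charlie all differ -> CONFLICT
i=2: BASE=foxtrot L=delta R=golf all differ -> CONFLICT
i=3: L=bravo R=bravo -> agree -> bravo
i=4: L=foxtrot R=foxtrot -> agree -> foxtrot

Answer: alpha
<<<<<<< LEFT
delta
=======
charlie
>>>>>>> RIGHT
<<<<<<< LEFT
delta
=======
golf
>>>>>>> RIGHT
bravo
foxtrot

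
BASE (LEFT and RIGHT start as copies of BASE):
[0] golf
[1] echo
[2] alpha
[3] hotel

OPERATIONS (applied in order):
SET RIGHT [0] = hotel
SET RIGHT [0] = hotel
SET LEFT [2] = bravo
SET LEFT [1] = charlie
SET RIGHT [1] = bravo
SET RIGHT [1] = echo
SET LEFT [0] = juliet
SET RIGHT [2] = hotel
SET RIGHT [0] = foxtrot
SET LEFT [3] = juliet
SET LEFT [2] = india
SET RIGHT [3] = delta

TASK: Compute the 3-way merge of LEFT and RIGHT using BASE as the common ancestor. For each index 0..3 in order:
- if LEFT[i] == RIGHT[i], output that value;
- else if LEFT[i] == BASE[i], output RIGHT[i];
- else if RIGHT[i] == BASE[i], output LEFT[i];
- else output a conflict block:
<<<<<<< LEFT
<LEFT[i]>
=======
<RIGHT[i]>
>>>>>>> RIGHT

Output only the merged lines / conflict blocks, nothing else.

Final LEFT:  [juliet, charlie, india, juliet]
Final RIGHT: [foxtrot, echo, hotel, delta]
i=0: BASE=golf L=juliet R=foxtrot all differ -> CONFLICT
i=1: L=charlie, R=echo=BASE -> take LEFT -> charlie
i=2: BASE=alpha L=india R=hotel all differ -> CONFLICT
i=3: BASE=hotel L=juliet R=delta all differ -> CONFLICT

Answer: <<<<<<< LEFT
juliet
=======
foxtrot
>>>>>>> RIGHT
charlie
<<<<<<< LEFT
india
=======
hotel
>>>>>>> RIGHT
<<<<<<< LEFT
juliet
=======
delta
>>>>>>> RIGHT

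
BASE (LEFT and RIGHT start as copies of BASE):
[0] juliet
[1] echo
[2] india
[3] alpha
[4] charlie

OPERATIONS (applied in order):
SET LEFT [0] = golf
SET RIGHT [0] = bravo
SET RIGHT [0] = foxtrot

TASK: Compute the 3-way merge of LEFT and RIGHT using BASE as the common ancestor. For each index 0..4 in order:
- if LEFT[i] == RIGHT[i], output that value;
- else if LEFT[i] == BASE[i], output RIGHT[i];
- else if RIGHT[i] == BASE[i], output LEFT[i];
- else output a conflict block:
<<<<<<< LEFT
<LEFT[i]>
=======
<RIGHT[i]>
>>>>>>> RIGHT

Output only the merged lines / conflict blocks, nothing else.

Final LEFT:  [golf, echo, india, alpha, charlie]
Final RIGHT: [foxtrot, echo, india, alpha, charlie]
i=0: BASE=juliet L=golf R=foxtrot all differ -> CONFLICT
i=1: L=echo R=echo -> agree -> echo
i=2: L=india R=india -> agree -> india
i=3: L=alpha R=alpha -> agree -> alpha
i=4: L=charlie R=charlie -> agree -> charlie

Answer: <<<<<<< LEFT
golf
=======
foxtrot
>>>>>>> RIGHT
echo
india
alpha
charlie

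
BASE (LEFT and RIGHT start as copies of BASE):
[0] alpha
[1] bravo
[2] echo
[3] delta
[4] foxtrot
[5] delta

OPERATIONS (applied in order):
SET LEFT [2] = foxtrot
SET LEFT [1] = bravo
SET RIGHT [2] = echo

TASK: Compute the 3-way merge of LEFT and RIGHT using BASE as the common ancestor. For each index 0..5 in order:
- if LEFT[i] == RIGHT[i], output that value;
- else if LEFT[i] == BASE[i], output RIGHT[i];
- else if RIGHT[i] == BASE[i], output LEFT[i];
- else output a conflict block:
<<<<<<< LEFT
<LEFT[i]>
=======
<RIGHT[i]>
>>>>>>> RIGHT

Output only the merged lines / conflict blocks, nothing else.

Final LEFT:  [alpha, bravo, foxtrot, delta, foxtrot, delta]
Final RIGHT: [alpha, bravo, echo, delta, foxtrot, delta]
i=0: L=alpha R=alpha -> agree -> alpha
i=1: L=bravo R=bravo -> agree -> bravo
i=2: L=foxtrot, R=echo=BASE -> take LEFT -> foxtrot
i=3: L=delta R=delta -> agree -> delta
i=4: L=foxtrot R=foxtrot -> agree -> foxtrot
i=5: L=delta R=delta -> agree -> delta

Answer: alpha
bravo
foxtrot
delta
foxtrot
delta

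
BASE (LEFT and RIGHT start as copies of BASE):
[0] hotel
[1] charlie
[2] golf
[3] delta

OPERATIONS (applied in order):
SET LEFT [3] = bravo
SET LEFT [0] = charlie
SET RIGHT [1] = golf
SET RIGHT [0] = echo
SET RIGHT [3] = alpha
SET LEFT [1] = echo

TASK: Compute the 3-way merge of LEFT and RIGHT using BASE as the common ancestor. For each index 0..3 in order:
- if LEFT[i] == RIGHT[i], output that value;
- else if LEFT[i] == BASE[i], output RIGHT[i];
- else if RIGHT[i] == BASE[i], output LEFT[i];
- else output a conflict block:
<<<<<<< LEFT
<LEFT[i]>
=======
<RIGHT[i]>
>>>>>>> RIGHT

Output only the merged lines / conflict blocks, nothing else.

Answer: <<<<<<< LEFT
charlie
=======
echo
>>>>>>> RIGHT
<<<<<<< LEFT
echo
=======
golf
>>>>>>> RIGHT
golf
<<<<<<< LEFT
bravo
=======
alpha
>>>>>>> RIGHT

Derivation:
Final LEFT:  [charlie, echo, golf, bravo]
Final RIGHT: [echo, golf, golf, alpha]
i=0: BASE=hotel L=charlie R=echo all differ -> CONFLICT
i=1: BASE=charlie L=echo R=golf all differ -> CONFLICT
i=2: L=golf R=golf -> agree -> golf
i=3: BASE=delta L=bravo R=alpha all differ -> CONFLICT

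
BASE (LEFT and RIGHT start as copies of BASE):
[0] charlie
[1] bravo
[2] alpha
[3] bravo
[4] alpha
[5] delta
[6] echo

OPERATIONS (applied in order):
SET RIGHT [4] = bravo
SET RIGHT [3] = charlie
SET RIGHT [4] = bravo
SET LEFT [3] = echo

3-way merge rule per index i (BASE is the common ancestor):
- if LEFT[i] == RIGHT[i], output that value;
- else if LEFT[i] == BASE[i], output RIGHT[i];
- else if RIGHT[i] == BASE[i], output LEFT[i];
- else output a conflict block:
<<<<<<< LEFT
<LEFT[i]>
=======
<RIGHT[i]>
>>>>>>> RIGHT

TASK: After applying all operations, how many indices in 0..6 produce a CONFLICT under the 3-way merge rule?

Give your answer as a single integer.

Final LEFT:  [charlie, bravo, alpha, echo, alpha, delta, echo]
Final RIGHT: [charlie, bravo, alpha, charlie, bravo, delta, echo]
i=0: L=charlie R=charlie -> agree -> charlie
i=1: L=bravo R=bravo -> agree -> bravo
i=2: L=alpha R=alpha -> agree -> alpha
i=3: BASE=bravo L=echo R=charlie all differ -> CONFLICT
i=4: L=alpha=BASE, R=bravo -> take RIGHT -> bravo
i=5: L=delta R=delta -> agree -> delta
i=6: L=echo R=echo -> agree -> echo
Conflict count: 1

Answer: 1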